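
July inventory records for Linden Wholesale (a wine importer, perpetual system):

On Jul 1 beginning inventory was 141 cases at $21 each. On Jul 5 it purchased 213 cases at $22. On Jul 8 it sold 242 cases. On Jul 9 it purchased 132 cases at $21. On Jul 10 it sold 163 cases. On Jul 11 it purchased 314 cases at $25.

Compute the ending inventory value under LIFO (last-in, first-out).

Ending inventory = $9,551

Jul 8, 242 sold [LIFO — newest first]: 213 @ $22 + 29 @ $21 = $5,295
Jul 10, 163 sold [LIFO — newest first]: 132 @ $21 + 31 @ $21 = $3,423
Total COGS = $5,295 + $3,423 = $8,718
Ending inventory: 81 @ $21 + 314 @ $25 = $9,551
Check: goods available $18,269 = COGS $8,718 + ending $9,551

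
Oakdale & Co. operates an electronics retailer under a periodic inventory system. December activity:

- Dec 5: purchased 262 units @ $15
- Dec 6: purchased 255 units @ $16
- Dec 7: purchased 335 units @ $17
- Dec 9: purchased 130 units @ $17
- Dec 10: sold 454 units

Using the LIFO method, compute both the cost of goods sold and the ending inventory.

COGS = $7,718; ending inventory = $8,197

Dec 10, 454 sold [LIFO — newest first]: 130 @ $17 + 324 @ $17 = $7,718
Ending inventory: 262 @ $15 + 255 @ $16 + 11 @ $17 = $8,197
Check: goods available $15,915 = COGS $7,718 + ending $8,197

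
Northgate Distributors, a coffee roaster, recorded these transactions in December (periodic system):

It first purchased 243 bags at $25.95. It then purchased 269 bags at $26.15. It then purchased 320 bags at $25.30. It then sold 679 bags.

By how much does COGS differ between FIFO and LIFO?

$99.45

FIFO COGS: 243 @ $25.95 + 269 @ $26.15 + 167 @ $25.30 = $17,565.30
LIFO COGS: 320 @ $25.30 + 269 @ $26.15 + 90 @ $25.95 = $17,465.85
Difference = |$17,565.30 − $17,465.85| = $99.45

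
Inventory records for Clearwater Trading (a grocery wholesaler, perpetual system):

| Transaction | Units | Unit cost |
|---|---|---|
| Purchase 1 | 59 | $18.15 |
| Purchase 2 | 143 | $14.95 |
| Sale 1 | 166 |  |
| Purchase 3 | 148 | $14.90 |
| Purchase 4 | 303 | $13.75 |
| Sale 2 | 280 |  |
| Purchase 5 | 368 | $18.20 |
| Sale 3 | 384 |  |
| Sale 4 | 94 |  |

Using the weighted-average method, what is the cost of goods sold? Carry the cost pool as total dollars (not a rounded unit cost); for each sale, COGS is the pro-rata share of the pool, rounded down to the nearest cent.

After Purchase 1: 59 on hand, pool $1,070.85 (≈ $18.1500 each)
After Purchase 2: 202 on hand, pool $3,208.70 (≈ $15.8847 each)
Sale 1, sell 166: 166/202 × $3,208.70 → $2,636.85
After Purchase 3: 184 on hand, pool $2,777.05 (≈ $15.0927 each)
After Purchase 4: 487 on hand, pool $6,943.30 (≈ $14.2573 each)
Sale 2, sell 280: 280/487 × $6,943.30 → $3,992.04
After Purchase 5: 575 on hand, pool $9,648.86 (≈ $16.7806 each)
Sale 3, sell 384: 384/575 × $9,648.86 → $6,443.76
Sale 4, sell 94: 94/191 × $3,205.10 → $1,577.37
Total COGS = $2,636.85 + $3,992.04 + $6,443.76 + $1,577.37 = $14,650.02
Ending inventory (cost pool remaining) = $1,627.73
Check: goods available $16,277.75 = COGS $14,650.02 + ending $1,627.73

COGS = $14,650.02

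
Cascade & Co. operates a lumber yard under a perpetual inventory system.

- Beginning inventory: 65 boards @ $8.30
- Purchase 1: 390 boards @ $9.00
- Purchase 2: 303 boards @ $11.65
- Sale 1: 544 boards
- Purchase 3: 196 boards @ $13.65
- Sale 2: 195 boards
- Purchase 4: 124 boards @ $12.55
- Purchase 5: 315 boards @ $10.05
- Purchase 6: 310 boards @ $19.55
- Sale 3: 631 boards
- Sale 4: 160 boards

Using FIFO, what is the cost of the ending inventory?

Ending inventory = $3,382.15

Sale 1 (544) [FIFO — oldest first]: 65 @ $8.30 + 390 @ $9.00 + 89 @ $11.65 = $5,086.35
Sale 2 (195) [FIFO — oldest first]: 195 @ $11.65 = $2,271.75
Sale 3 (631) [FIFO — oldest first]: 19 @ $11.65 + 196 @ $13.65 + 124 @ $12.55 + 292 @ $10.05 = $7,387.55
Sale 4 (160) [FIFO — oldest first]: 23 @ $10.05 + 137 @ $19.55 = $2,909.50
Total COGS = $5,086.35 + $2,271.75 + $7,387.55 + $2,909.50 = $17,655.15
Ending inventory: 173 @ $19.55 = $3,382.15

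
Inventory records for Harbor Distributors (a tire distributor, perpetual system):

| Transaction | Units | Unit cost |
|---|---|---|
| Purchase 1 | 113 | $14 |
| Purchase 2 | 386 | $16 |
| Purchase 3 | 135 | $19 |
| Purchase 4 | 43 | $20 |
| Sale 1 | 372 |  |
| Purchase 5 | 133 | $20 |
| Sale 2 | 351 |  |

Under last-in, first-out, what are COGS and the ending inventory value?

COGS = $12,625; ending inventory = $1,218

Sale 1 (372) [LIFO — newest first]: 43 @ $20 + 135 @ $19 + 194 @ $16 = $6,529
Sale 2 (351) [LIFO — newest first]: 133 @ $20 + 192 @ $16 + 26 @ $14 = $6,096
Total COGS = $6,529 + $6,096 = $12,625
Ending inventory: 87 @ $14 = $1,218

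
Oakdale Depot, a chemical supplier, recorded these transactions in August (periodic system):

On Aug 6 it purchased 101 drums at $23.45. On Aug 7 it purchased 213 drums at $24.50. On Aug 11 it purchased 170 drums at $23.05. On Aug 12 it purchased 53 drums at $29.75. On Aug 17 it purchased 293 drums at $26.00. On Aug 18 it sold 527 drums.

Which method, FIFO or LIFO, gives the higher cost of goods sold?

LIFO

FIFO COGS: 101 @ $23.45 + 213 @ $24.50 + 170 @ $23.05 + 43 @ $29.75 = $12,784.70
LIFO COGS: 293 @ $26.00 + 53 @ $29.75 + 170 @ $23.05 + 11 @ $24.50 = $13,382.75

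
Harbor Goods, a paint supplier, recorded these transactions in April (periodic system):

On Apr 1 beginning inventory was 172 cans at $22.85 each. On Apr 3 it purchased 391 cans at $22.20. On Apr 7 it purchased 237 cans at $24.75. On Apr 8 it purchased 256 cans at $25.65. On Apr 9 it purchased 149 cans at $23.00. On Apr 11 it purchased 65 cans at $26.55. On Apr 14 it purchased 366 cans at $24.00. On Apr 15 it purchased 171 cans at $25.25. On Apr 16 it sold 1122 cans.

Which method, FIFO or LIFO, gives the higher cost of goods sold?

FIFO COGS: 172 @ $22.85 + 391 @ $22.20 + 237 @ $24.75 + 256 @ $25.65 + 66 @ $23.00 = $26,560.55
LIFO COGS: 171 @ $25.25 + 366 @ $24.00 + 65 @ $26.55 + 149 @ $23.00 + 256 @ $25.65 + 115 @ $24.75 = $27,667.15

LIFO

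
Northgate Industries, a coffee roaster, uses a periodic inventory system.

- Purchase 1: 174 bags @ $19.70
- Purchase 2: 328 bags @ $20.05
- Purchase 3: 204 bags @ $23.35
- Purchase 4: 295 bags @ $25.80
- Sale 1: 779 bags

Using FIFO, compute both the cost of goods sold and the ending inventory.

Sale 1 (779) [FIFO — oldest first]: 174 @ $19.70 + 328 @ $20.05 + 204 @ $23.35 + 73 @ $25.80 = $16,651.00
Ending inventory: 222 @ $25.80 = $5,727.60

COGS = $16,651.00; ending inventory = $5,727.60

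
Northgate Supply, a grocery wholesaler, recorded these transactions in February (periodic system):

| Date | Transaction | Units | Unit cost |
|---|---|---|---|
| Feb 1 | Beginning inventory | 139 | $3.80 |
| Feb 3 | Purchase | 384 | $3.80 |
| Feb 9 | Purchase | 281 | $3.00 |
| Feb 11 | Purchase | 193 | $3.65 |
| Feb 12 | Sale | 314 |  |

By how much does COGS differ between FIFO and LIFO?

FIFO COGS: 139 @ $3.80 + 175 @ $3.80 = $1,193.20
LIFO COGS: 193 @ $3.65 + 121 @ $3.00 = $1,067.45
Difference = |$1,193.20 − $1,067.45| = $125.75

$125.75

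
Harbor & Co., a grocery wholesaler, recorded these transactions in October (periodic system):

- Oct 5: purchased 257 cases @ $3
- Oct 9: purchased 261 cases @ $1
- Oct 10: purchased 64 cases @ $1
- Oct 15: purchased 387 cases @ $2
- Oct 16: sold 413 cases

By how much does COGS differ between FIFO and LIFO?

FIFO COGS: 257 @ $3 + 156 @ $1 = $927
LIFO COGS: 387 @ $2 + 26 @ $1 = $800
Difference = |$927 − $800| = $127

$127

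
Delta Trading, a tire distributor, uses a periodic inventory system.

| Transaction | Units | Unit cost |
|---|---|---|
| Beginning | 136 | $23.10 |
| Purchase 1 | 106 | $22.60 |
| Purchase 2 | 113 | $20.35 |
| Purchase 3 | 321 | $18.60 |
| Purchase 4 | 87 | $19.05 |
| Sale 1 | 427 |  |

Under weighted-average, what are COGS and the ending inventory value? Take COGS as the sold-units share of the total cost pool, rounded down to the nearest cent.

COGS = $8,654.55; ending inventory = $6,810.15

Sale 1, sell 427: 427/763 × $15,464.70 → $8,654.55
Ending inventory (cost pool remaining) = $6,810.15
Check: goods available $15,464.70 = COGS $8,654.55 + ending $6,810.15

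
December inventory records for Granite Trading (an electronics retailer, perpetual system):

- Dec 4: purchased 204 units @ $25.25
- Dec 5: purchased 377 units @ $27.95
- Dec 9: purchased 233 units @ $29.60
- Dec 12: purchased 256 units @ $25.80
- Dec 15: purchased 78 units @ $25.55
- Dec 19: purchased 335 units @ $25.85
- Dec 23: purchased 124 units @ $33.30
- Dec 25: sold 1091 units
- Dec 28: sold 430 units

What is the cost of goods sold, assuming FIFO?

Dec 25, 1091 sold [FIFO — oldest first]: 204 @ $25.25 + 377 @ $27.95 + 233 @ $29.60 + 256 @ $25.80 + 21 @ $25.55 = $29,726.30
Dec 28, 430 sold [FIFO — oldest first]: 57 @ $25.55 + 335 @ $25.85 + 38 @ $33.30 = $11,381.50
Total COGS = $29,726.30 + $11,381.50 = $41,107.80
Ending inventory: 86 @ $33.30 = $2,863.80

COGS = $41,107.80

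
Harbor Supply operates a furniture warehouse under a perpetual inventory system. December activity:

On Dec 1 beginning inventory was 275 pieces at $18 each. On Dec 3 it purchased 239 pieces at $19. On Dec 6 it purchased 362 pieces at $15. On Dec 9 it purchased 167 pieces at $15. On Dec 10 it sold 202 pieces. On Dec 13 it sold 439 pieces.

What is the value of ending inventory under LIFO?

Dec 10, 202 sold [LIFO — newest first]: 167 @ $15 + 35 @ $15 = $3,030
Dec 13, 439 sold [LIFO — newest first]: 327 @ $15 + 112 @ $19 = $7,033
Total COGS = $3,030 + $7,033 = $10,063
Ending inventory: 275 @ $18 + 127 @ $19 = $7,363

Ending inventory = $7,363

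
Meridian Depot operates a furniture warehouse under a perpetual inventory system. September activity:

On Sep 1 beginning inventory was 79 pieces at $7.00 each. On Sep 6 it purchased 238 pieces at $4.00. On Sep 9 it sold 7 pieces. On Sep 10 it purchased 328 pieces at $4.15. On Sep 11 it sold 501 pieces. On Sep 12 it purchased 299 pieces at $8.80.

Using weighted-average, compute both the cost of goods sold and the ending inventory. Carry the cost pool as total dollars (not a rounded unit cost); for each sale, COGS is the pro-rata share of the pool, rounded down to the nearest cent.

After Sep 1: 79 on hand, pool $553.00 (≈ $7.0000 each)
After Sep 6: 317 on hand, pool $1,505.00 (≈ $4.7476 each)
Sep 9, sell 7: 7/317 × $1,505.00 → $33.23
After Sep 10: 638 on hand, pool $2,832.97 (≈ $4.4404 each)
Sep 11, sell 501: 501/638 × $2,832.97 → $2,224.63
After Sep 12: 436 on hand, pool $3,239.54 (≈ $7.4301 each)
Total COGS = $33.23 + $2,224.63 = $2,257.86
Ending inventory (cost pool remaining) = $3,239.54

COGS = $2,257.86; ending inventory = $3,239.54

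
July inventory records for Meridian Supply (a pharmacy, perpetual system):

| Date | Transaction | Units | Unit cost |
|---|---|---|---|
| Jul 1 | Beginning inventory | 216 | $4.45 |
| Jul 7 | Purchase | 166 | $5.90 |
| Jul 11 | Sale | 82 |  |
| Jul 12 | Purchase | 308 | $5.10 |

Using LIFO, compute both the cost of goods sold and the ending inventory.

Jul 11, 82 sold [LIFO — newest first]: 82 @ $5.90 = $483.80
Ending inventory: 216 @ $4.45 + 84 @ $5.90 + 308 @ $5.10 = $3,027.60

COGS = $483.80; ending inventory = $3,027.60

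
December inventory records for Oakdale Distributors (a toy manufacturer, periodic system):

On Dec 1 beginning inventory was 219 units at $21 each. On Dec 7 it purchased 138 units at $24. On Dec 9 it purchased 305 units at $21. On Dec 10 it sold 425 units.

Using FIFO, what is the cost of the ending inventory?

Ending inventory = $4,977

Dec 10, 425 sold [FIFO — oldest first]: 219 @ $21 + 138 @ $24 + 68 @ $21 = $9,339
Ending inventory: 237 @ $21 = $4,977
Check: goods available $14,316 = COGS $9,339 + ending $4,977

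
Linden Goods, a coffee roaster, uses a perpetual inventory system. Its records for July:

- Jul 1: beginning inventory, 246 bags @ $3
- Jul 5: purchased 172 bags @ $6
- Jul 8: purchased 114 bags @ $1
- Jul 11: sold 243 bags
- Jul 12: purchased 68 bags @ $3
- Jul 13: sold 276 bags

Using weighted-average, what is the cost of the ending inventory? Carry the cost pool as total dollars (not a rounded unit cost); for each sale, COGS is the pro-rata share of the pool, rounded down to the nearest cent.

Ending inventory = $278.50

After Jul 1: 246 on hand, pool $738.00 (≈ $3.0000 each)
After Jul 5: 418 on hand, pool $1,770.00 (≈ $4.2344 each)
After Jul 8: 532 on hand, pool $1,884.00 (≈ $3.5414 each)
Jul 11, sell 243: 243/532 × $1,884.00 → $860.54
After Jul 12: 357 on hand, pool $1,227.46 (≈ $3.4383 each)
Jul 13, sell 276: 276/357 × $1,227.46 → $948.96
Total COGS = $860.54 + $948.96 = $1,809.50
Ending inventory (cost pool remaining) = $278.50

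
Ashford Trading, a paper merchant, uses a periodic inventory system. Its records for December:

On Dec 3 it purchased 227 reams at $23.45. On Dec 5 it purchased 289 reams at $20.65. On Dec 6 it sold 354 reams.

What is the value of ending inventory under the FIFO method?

Ending inventory = $3,345.30

Dec 6, 354 sold [FIFO — oldest first]: 227 @ $23.45 + 127 @ $20.65 = $7,945.70
Ending inventory: 162 @ $20.65 = $3,345.30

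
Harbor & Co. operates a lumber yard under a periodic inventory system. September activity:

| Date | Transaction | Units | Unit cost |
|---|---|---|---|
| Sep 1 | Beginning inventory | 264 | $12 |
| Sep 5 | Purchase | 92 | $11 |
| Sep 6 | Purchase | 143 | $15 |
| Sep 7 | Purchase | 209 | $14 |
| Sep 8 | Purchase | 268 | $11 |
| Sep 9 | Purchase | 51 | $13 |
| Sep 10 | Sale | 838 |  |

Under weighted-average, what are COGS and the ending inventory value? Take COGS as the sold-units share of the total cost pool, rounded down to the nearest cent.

Sep 10, sell 838: 838/1027 × $12,862.00 → $10,494.99
Ending inventory (cost pool remaining) = $2,367.01

COGS = $10,494.99; ending inventory = $2,367.01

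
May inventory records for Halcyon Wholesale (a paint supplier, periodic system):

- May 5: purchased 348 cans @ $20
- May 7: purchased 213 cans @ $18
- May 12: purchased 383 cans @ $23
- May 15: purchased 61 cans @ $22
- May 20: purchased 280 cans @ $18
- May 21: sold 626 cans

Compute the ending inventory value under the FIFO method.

May 21, 626 sold [FIFO — oldest first]: 348 @ $20 + 213 @ $18 + 65 @ $23 = $12,289
Ending inventory: 318 @ $23 + 61 @ $22 + 280 @ $18 = $13,696
Check: goods available $25,985 = COGS $12,289 + ending $13,696

Ending inventory = $13,696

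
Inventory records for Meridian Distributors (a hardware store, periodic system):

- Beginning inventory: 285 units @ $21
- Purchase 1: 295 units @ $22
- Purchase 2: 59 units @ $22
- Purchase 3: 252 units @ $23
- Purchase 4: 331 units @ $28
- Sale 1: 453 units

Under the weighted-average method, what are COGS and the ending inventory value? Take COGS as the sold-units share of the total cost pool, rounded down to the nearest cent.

Sale 1, sell 453: 453/1222 × $28,837.00 → $10,689.98
Ending inventory (cost pool remaining) = $18,147.02
Check: goods available $28,837.00 = COGS $10,689.98 + ending $18,147.02

COGS = $10,689.98; ending inventory = $18,147.02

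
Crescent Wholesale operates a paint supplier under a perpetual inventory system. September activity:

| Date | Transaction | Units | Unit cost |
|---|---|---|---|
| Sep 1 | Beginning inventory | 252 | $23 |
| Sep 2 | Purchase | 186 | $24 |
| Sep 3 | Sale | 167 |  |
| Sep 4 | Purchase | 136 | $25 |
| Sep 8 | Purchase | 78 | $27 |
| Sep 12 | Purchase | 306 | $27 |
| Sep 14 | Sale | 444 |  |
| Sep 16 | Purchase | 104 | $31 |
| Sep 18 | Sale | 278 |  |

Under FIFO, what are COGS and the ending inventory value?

COGS = $22,165; ending inventory = $5,087

Sep 3, 167 sold [FIFO — oldest first]: 167 @ $23 = $3,841
Sep 14, 444 sold [FIFO — oldest first]: 85 @ $23 + 186 @ $24 + 136 @ $25 + 37 @ $27 = $10,818
Sep 18, 278 sold [FIFO — oldest first]: 41 @ $27 + 237 @ $27 = $7,506
Total COGS = $3,841 + $10,818 + $7,506 = $22,165
Ending inventory: 69 @ $27 + 104 @ $31 = $5,087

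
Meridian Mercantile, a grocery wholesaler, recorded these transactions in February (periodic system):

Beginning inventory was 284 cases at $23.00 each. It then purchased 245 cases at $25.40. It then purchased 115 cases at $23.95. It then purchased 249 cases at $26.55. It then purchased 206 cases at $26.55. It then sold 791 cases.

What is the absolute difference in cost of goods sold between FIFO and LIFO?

$1,035.80

FIFO COGS: 284 @ $23.00 + 245 @ $25.40 + 115 @ $23.95 + 147 @ $26.55 = $19,412.10
LIFO COGS: 206 @ $26.55 + 249 @ $26.55 + 115 @ $23.95 + 221 @ $25.40 = $20,447.90
Difference = |$19,412.10 − $20,447.90| = $1,035.80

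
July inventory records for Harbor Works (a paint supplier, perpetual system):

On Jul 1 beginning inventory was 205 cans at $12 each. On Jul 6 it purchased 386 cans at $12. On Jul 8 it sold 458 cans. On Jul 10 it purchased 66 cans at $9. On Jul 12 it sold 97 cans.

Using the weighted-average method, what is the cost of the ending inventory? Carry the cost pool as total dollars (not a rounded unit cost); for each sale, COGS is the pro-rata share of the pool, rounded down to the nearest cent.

Ending inventory = $1,122.52

After Jul 1: 205 on hand, pool $2,460.00 (≈ $12.0000 each)
After Jul 6: 591 on hand, pool $7,092.00 (≈ $12.0000 each)
Jul 8, sell 458: 458/591 × $7,092.00 → $5,496.00
After Jul 10: 199 on hand, pool $2,190.00 (≈ $11.0050 each)
Jul 12, sell 97: 97/199 × $2,190.00 → $1,067.48
Total COGS = $5,496.00 + $1,067.48 = $6,563.48
Ending inventory (cost pool remaining) = $1,122.52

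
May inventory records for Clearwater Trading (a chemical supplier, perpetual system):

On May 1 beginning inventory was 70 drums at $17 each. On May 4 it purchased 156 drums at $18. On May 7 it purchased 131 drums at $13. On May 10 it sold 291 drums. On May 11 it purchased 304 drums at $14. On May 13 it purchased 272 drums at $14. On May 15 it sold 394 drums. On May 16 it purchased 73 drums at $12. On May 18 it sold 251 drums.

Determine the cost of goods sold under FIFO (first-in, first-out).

COGS = $13,801

May 10, 291 sold [FIFO — oldest first]: 70 @ $17 + 156 @ $18 + 65 @ $13 = $4,843
May 15, 394 sold [FIFO — oldest first]: 66 @ $13 + 304 @ $14 + 24 @ $14 = $5,450
May 18, 251 sold [FIFO — oldest first]: 248 @ $14 + 3 @ $12 = $3,508
Total COGS = $4,843 + $5,450 + $3,508 = $13,801
Ending inventory: 70 @ $12 = $840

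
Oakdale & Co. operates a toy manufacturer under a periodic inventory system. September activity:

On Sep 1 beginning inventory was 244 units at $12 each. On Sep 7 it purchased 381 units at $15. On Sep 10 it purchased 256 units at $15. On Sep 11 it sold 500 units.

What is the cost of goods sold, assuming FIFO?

Sep 11, 500 sold [FIFO — oldest first]: 244 @ $12 + 256 @ $15 = $6,768
Ending inventory: 125 @ $15 + 256 @ $15 = $5,715
Check: goods available $12,483 = COGS $6,768 + ending $5,715

COGS = $6,768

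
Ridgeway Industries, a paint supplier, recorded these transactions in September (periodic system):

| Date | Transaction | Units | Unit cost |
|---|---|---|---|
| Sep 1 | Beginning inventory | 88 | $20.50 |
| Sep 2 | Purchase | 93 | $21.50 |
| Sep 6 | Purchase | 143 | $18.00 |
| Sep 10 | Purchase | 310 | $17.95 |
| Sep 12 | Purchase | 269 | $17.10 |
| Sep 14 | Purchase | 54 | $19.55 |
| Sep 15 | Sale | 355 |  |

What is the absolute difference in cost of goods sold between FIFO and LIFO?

$703.95

FIFO COGS: 88 @ $20.50 + 93 @ $21.50 + 143 @ $18.00 + 31 @ $17.95 = $6,933.95
LIFO COGS: 54 @ $19.55 + 269 @ $17.10 + 32 @ $17.95 = $6,230.00
Difference = |$6,933.95 − $6,230.00| = $703.95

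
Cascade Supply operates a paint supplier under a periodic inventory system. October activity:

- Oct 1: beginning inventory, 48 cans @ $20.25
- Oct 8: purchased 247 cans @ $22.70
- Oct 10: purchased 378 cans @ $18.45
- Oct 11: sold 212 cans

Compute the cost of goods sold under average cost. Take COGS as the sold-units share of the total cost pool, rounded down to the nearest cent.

COGS = $4,269.29

Oct 11, sell 212: 212/673 × $13,553.00 → $4,269.29
Ending inventory (cost pool remaining) = $9,283.71
Check: goods available $13,553.00 = COGS $4,269.29 + ending $9,283.71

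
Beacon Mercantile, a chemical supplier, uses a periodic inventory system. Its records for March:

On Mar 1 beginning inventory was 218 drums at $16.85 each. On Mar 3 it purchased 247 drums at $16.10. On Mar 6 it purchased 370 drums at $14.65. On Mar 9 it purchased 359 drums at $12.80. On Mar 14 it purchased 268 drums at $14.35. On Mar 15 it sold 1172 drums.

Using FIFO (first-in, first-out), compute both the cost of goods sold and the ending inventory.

Mar 15, 1172 sold [FIFO — oldest first]: 218 @ $16.85 + 247 @ $16.10 + 370 @ $14.65 + 337 @ $12.80 = $17,384.10
Ending inventory: 22 @ $12.80 + 268 @ $14.35 = $4,127.40
Check: goods available $21,511.50 = COGS $17,384.10 + ending $4,127.40

COGS = $17,384.10; ending inventory = $4,127.40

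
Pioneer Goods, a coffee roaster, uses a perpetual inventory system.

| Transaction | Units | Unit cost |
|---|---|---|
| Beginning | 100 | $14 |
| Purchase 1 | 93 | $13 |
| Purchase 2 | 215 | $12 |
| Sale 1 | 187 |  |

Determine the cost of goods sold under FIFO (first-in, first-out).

COGS = $2,531

Sale 1 (187) [FIFO — oldest first]: 100 @ $14 + 87 @ $13 = $2,531
Ending inventory: 6 @ $13 + 215 @ $12 = $2,658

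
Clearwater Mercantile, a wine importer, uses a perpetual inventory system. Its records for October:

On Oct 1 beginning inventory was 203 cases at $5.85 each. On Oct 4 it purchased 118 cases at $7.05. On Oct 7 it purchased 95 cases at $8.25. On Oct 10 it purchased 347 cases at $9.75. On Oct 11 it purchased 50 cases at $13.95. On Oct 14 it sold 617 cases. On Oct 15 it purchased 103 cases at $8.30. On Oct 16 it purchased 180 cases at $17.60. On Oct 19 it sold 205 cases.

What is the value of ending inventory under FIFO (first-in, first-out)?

Ending inventory = $3,948.20

Oct 14, 617 sold [FIFO — oldest first]: 203 @ $5.85 + 118 @ $7.05 + 95 @ $8.25 + 201 @ $9.75 = $4,762.95
Oct 19, 205 sold [FIFO — oldest first]: 146 @ $9.75 + 50 @ $13.95 + 9 @ $8.30 = $2,195.70
Total COGS = $4,762.95 + $2,195.70 = $6,958.65
Ending inventory: 94 @ $8.30 + 180 @ $17.60 = $3,948.20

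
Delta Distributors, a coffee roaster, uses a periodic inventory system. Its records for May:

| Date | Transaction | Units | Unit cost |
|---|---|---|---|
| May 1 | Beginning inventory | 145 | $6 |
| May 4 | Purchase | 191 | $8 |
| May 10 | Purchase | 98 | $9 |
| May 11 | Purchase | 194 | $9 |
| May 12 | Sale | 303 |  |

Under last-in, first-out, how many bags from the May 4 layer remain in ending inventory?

May 12, 303 sold [LIFO — newest first]: 194 @ $9 + 98 @ $9 + 11 @ $8 = $2,716
Ending inventory: 145 @ $6 + 180 @ $8 = $2,310

180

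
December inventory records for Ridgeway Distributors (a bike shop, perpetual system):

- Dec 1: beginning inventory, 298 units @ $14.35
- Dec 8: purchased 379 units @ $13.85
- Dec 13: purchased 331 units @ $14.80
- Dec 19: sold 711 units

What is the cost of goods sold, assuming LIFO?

Dec 19, 711 sold [LIFO — newest first]: 331 @ $14.80 + 379 @ $13.85 + 1 @ $14.35 = $10,162.30
Ending inventory: 297 @ $14.35 = $4,261.95
Check: goods available $14,424.25 = COGS $10,162.30 + ending $4,261.95

COGS = $10,162.30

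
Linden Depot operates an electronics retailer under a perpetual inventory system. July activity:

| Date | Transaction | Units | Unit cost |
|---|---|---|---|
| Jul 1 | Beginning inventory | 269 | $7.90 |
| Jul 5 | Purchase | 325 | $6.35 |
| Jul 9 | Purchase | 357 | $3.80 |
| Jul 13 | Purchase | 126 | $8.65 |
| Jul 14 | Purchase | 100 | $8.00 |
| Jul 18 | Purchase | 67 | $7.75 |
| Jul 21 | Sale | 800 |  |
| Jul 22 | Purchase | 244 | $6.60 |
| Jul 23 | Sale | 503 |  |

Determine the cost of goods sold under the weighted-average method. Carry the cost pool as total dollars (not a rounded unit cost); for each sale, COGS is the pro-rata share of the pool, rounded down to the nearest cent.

After Jul 1: 269 on hand, pool $2,125.10 (≈ $7.9000 each)
After Jul 5: 594 on hand, pool $4,188.85 (≈ $7.0519 each)
After Jul 9: 951 on hand, pool $5,545.45 (≈ $5.8312 each)
After Jul 13: 1077 on hand, pool $6,635.35 (≈ $6.1610 each)
After Jul 14: 1177 on hand, pool $7,435.35 (≈ $6.3172 each)
After Jul 18: 1244 on hand, pool $7,954.60 (≈ $6.3944 each)
Jul 21, sell 800: 800/1244 × $7,954.60 → $5,115.49
After Jul 22: 688 on hand, pool $4,449.51 (≈ $6.4673 each)
Jul 23, sell 503: 503/688 × $4,449.51 → $3,253.05
Total COGS = $5,115.49 + $3,253.05 = $8,368.54
Ending inventory (cost pool remaining) = $1,196.46

COGS = $8,368.54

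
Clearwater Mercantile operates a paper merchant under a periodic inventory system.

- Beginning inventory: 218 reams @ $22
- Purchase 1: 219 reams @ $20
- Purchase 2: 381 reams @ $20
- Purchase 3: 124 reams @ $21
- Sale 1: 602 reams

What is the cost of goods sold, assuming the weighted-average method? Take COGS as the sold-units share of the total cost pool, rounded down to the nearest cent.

Sale 1, sell 602: 602/942 × $19,400.00 → $12,397.87
Ending inventory (cost pool remaining) = $7,002.13
Check: goods available $19,400.00 = COGS $12,397.87 + ending $7,002.13

COGS = $12,397.87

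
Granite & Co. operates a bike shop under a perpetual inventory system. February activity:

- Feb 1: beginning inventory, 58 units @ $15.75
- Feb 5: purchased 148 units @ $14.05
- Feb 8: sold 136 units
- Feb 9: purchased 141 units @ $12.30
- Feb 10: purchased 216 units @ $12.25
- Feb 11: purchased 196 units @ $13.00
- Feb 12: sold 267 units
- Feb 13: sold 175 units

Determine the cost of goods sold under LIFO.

Feb 8, 136 sold [LIFO — newest first]: 136 @ $14.05 = $1,910.80
Feb 12, 267 sold [LIFO — newest first]: 196 @ $13.00 + 71 @ $12.25 = $3,417.75
Feb 13, 175 sold [LIFO — newest first]: 145 @ $12.25 + 30 @ $12.30 = $2,145.25
Total COGS = $1,910.80 + $3,417.75 + $2,145.25 = $7,473.80
Ending inventory: 58 @ $15.75 + 12 @ $14.05 + 111 @ $12.30 = $2,447.40

COGS = $7,473.80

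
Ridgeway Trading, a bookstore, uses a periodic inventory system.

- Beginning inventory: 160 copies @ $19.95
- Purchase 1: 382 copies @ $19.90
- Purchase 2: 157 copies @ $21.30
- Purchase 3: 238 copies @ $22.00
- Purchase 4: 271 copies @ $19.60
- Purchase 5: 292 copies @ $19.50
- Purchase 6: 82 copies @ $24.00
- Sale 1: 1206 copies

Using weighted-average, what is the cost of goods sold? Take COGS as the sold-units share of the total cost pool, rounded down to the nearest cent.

Sale 1, sell 1206: 1206/1582 × $32,347.50 → $24,659.34
Ending inventory (cost pool remaining) = $7,688.16

COGS = $24,659.34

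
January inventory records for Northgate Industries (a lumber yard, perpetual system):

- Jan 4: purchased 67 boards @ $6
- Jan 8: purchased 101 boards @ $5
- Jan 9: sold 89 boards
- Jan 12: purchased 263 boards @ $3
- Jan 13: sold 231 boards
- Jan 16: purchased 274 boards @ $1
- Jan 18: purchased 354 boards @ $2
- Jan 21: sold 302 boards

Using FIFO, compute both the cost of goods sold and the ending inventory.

Jan 9, 89 sold [FIFO — oldest first]: 67 @ $6 + 22 @ $5 = $512
Jan 13, 231 sold [FIFO — oldest first]: 79 @ $5 + 152 @ $3 = $851
Jan 21, 302 sold [FIFO — oldest first]: 111 @ $3 + 191 @ $1 = $524
Total COGS = $512 + $851 + $524 = $1,887
Ending inventory: 83 @ $1 + 354 @ $2 = $791

COGS = $1,887; ending inventory = $791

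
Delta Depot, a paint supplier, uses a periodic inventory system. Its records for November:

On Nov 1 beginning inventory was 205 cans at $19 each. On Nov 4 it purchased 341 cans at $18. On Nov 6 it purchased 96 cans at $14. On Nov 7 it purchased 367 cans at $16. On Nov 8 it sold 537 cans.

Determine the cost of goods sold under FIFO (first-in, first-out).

COGS = $9,871

Nov 8, 537 sold [FIFO — oldest first]: 205 @ $19 + 332 @ $18 = $9,871
Ending inventory: 9 @ $18 + 96 @ $14 + 367 @ $16 = $7,378
Check: goods available $17,249 = COGS $9,871 + ending $7,378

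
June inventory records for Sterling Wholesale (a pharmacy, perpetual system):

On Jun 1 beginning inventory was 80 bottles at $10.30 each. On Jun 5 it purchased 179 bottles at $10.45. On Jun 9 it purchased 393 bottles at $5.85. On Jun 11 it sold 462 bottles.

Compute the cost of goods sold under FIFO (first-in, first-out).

COGS = $3,882.10

Jun 11, 462 sold [FIFO — oldest first]: 80 @ $10.30 + 179 @ $10.45 + 203 @ $5.85 = $3,882.10
Ending inventory: 190 @ $5.85 = $1,111.50
Check: goods available $4,993.60 = COGS $3,882.10 + ending $1,111.50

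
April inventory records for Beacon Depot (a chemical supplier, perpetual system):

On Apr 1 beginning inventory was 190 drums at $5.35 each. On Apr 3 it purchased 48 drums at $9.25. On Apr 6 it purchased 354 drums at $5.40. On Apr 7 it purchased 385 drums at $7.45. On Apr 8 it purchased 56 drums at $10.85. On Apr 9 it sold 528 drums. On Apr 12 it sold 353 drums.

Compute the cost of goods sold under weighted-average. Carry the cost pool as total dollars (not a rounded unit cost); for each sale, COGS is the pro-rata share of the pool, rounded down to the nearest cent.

After Apr 1: 190 on hand, pool $1,016.50 (≈ $5.3500 each)
After Apr 3: 238 on hand, pool $1,460.50 (≈ $6.1366 each)
After Apr 6: 592 on hand, pool $3,372.10 (≈ $5.6961 each)
After Apr 7: 977 on hand, pool $6,240.35 (≈ $6.3873 each)
After Apr 8: 1033 on hand, pool $6,847.95 (≈ $6.6292 each)
Apr 9, sell 528: 528/1033 × $6,847.95 → $3,500.21
Apr 12, sell 353: 353/505 × $3,347.74 → $2,340.10
Total COGS = $3,500.21 + $2,340.10 = $5,840.31
Ending inventory (cost pool remaining) = $1,007.64

COGS = $5,840.31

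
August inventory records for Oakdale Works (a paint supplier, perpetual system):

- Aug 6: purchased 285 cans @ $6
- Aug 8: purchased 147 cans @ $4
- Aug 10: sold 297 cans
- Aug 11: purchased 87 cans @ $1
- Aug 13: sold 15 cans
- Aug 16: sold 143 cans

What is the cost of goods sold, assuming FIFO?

Aug 10, 297 sold [FIFO — oldest first]: 285 @ $6 + 12 @ $4 = $1,758
Aug 13, 15 sold [FIFO — oldest first]: 15 @ $4 = $60
Aug 16, 143 sold [FIFO — oldest first]: 120 @ $4 + 23 @ $1 = $503
Total COGS = $1,758 + $60 + $503 = $2,321
Ending inventory: 64 @ $1 = $64

COGS = $2,321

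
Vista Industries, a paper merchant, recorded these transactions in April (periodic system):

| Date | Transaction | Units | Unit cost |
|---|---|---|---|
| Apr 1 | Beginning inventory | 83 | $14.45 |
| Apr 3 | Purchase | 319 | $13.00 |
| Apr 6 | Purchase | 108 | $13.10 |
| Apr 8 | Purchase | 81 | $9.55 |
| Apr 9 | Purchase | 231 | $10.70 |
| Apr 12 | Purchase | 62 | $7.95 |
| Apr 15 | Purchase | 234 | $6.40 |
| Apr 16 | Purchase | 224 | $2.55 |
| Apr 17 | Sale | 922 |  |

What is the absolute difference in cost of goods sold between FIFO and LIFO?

FIFO COGS: 83 @ $14.45 + 319 @ $13.00 + 108 @ $13.10 + 81 @ $9.55 + 231 @ $10.70 + 62 @ $7.95 + 38 @ $6.40 = $10,742.50
LIFO COGS: 224 @ $2.55 + 234 @ $6.40 + 62 @ $7.95 + 231 @ $10.70 + 81 @ $9.55 + 90 @ $13.10 = $6,985.95
Difference = |$10,742.50 − $6,985.95| = $3,756.55

$3,756.55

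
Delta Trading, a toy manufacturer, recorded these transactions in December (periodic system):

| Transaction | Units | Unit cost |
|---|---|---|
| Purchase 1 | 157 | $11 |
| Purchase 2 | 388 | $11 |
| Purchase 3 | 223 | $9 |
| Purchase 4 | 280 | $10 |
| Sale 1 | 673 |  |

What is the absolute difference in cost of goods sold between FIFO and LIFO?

$470

FIFO COGS: 157 @ $11 + 388 @ $11 + 128 @ $9 = $7,147
LIFO COGS: 280 @ $10 + 223 @ $9 + 170 @ $11 = $6,677
Difference = |$7,147 − $6,677| = $470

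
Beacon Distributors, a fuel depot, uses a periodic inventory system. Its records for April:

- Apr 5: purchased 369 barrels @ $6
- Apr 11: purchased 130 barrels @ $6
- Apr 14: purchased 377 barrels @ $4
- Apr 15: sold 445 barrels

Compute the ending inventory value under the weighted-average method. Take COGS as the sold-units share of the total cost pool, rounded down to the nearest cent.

Apr 15, sell 445: 445/876 × $4,502.00 → $2,286.97
Ending inventory (cost pool remaining) = $2,215.03

Ending inventory = $2,215.03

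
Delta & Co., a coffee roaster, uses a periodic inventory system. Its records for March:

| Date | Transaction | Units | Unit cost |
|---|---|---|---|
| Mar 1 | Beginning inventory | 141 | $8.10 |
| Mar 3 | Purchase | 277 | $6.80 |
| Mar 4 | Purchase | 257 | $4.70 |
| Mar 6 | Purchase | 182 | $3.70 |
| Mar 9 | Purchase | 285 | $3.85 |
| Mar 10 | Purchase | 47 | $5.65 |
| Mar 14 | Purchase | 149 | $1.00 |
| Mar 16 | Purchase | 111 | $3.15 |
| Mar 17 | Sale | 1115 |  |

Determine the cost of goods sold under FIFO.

COGS = $5,900.30

Mar 17, 1115 sold [FIFO — oldest first]: 141 @ $8.10 + 277 @ $6.80 + 257 @ $4.70 + 182 @ $3.70 + 258 @ $3.85 = $5,900.30
Ending inventory: 27 @ $3.85 + 47 @ $5.65 + 149 @ $1.00 + 111 @ $3.15 = $868.15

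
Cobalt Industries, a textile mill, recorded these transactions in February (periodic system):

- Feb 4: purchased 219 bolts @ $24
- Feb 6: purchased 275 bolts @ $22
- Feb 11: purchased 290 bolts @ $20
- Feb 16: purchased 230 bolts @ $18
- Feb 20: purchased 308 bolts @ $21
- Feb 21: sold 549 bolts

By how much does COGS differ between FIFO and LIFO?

$1,578

FIFO COGS: 219 @ $24 + 275 @ $22 + 55 @ $20 = $12,406
LIFO COGS: 308 @ $21 + 230 @ $18 + 11 @ $20 = $10,828
Difference = |$12,406 − $10,828| = $1,578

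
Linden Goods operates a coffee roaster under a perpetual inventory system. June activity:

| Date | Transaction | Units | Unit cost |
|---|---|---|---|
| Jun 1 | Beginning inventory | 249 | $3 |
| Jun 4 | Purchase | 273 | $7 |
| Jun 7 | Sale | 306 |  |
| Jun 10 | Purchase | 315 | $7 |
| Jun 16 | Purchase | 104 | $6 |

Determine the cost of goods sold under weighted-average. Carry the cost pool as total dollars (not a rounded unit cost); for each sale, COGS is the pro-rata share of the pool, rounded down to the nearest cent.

After Jun 1: 249 on hand, pool $747.00 (≈ $3.0000 each)
After Jun 4: 522 on hand, pool $2,658.00 (≈ $5.0920 each)
Jun 7, sell 306: 306/522 × $2,658.00 → $1,558.13
After Jun 10: 531 on hand, pool $3,304.87 (≈ $6.2239 each)
After Jun 16: 635 on hand, pool $3,928.87 (≈ $6.1872 each)
Ending inventory (cost pool remaining) = $3,928.87

COGS = $1,558.13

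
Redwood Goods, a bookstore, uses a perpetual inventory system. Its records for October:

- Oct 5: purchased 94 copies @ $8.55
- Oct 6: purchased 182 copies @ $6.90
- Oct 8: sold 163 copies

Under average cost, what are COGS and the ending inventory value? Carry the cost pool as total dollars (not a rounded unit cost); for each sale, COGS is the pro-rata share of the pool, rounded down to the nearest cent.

After Oct 5: 94 on hand, pool $803.70 (≈ $8.5500 each)
After Oct 6: 276 on hand, pool $2,059.50 (≈ $7.4620 each)
Oct 8, sell 163: 163/276 × $2,059.50 → $1,216.29
Ending inventory (cost pool remaining) = $843.21
Check: goods available $2,059.50 = COGS $1,216.29 + ending $843.21

COGS = $1,216.29; ending inventory = $843.21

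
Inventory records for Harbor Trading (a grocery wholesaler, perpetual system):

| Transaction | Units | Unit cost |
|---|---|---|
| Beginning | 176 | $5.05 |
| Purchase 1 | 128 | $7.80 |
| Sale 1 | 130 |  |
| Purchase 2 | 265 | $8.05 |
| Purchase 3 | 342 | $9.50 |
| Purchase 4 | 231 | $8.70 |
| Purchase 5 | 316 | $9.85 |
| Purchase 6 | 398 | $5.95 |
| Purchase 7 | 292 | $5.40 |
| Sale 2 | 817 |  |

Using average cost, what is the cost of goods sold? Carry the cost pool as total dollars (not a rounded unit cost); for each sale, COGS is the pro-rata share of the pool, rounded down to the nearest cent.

COGS = $7,094.28

After Beginning: 176 on hand, pool $888.80 (≈ $5.0500 each)
After Purchase 1: 304 on hand, pool $1,887.20 (≈ $6.2079 each)
Sale 1, sell 130: 130/304 × $1,887.20 → $807.02
After Purchase 2: 439 on hand, pool $3,213.43 (≈ $7.3199 each)
After Purchase 3: 781 on hand, pool $6,462.43 (≈ $8.2746 each)
After Purchase 4: 1012 on hand, pool $8,472.13 (≈ $8.3717 each)
After Purchase 5: 1328 on hand, pool $11,584.73 (≈ $8.7234 each)
After Purchase 6: 1726 on hand, pool $13,952.83 (≈ $8.0839 each)
After Purchase 7: 2018 on hand, pool $15,529.63 (≈ $7.6956 each)
Sale 2, sell 817: 817/2018 × $15,529.63 → $6,287.26
Total COGS = $807.02 + $6,287.26 = $7,094.28
Ending inventory (cost pool remaining) = $9,242.37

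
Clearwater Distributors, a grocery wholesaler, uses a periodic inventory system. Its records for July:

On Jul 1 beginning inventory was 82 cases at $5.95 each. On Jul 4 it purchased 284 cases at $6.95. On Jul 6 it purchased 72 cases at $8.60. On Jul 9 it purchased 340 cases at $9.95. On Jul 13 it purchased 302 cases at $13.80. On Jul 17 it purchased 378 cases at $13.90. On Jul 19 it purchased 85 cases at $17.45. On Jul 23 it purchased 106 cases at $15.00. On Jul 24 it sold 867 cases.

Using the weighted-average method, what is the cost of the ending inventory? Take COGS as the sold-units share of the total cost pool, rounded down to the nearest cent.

Ending inventory = $8,990.85

Jul 24, sell 867: 867/1649 × $18,958.95 → $9,968.10
Ending inventory (cost pool remaining) = $8,990.85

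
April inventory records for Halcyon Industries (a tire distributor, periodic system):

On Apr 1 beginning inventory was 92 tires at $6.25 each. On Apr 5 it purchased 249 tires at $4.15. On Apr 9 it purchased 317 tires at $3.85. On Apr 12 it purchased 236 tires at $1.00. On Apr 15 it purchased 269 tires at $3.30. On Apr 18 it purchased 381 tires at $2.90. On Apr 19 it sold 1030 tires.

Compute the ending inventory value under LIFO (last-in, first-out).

Apr 19, 1030 sold [LIFO — newest first]: 381 @ $2.90 + 269 @ $3.30 + 236 @ $1.00 + 144 @ $3.85 = $2,783.00
Ending inventory: 92 @ $6.25 + 249 @ $4.15 + 173 @ $3.85 = $2,274.40
Check: goods available $5,057.40 = COGS $2,783.00 + ending $2,274.40

Ending inventory = $2,274.40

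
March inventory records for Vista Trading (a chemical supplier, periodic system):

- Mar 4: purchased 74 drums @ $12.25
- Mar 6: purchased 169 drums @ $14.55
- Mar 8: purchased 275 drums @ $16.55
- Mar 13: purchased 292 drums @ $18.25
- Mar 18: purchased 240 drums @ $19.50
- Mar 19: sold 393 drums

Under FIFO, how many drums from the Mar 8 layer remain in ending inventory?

Mar 19, 393 sold [FIFO — oldest first]: 74 @ $12.25 + 169 @ $14.55 + 150 @ $16.55 = $5,847.95
Ending inventory: 125 @ $16.55 + 292 @ $18.25 + 240 @ $19.50 = $12,077.75

125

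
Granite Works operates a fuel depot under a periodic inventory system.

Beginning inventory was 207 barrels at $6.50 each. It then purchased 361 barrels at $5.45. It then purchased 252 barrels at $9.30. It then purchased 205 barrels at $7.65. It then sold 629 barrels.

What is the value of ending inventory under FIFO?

Sale 1 (629) [FIFO — oldest first]: 207 @ $6.50 + 361 @ $5.45 + 61 @ $9.30 = $3,880.25
Ending inventory: 191 @ $9.30 + 205 @ $7.65 = $3,344.55
Check: goods available $7,224.80 = COGS $3,880.25 + ending $3,344.55

Ending inventory = $3,344.55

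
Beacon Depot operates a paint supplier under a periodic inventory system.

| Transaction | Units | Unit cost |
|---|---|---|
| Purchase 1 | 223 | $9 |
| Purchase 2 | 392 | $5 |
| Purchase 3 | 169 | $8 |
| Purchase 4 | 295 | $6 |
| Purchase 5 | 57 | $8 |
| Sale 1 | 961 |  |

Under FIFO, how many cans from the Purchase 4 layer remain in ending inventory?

118

Sale 1 (961) [FIFO — oldest first]: 223 @ $9 + 392 @ $5 + 169 @ $8 + 177 @ $6 = $6,381
Ending inventory: 118 @ $6 + 57 @ $8 = $1,164
Check: goods available $7,545 = COGS $6,381 + ending $1,164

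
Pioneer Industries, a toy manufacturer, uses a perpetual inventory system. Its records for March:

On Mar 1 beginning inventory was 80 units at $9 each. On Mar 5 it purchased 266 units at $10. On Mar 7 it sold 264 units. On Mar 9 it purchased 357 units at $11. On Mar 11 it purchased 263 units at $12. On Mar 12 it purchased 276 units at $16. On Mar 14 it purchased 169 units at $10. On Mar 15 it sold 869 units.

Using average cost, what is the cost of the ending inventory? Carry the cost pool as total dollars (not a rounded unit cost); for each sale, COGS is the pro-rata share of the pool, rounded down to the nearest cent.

After Mar 1: 80 on hand, pool $720.00 (≈ $9.0000 each)
After Mar 5: 346 on hand, pool $3,380.00 (≈ $9.7688 each)
Mar 7, sell 264: 264/346 × $3,380.00 → $2,578.95
After Mar 9: 439 on hand, pool $4,728.05 (≈ $10.7700 each)
After Mar 11: 702 on hand, pool $7,884.05 (≈ $11.2308 each)
After Mar 12: 978 on hand, pool $12,300.05 (≈ $12.5767 each)
After Mar 14: 1147 on hand, pool $13,990.05 (≈ $12.1971 each)
Mar 15, sell 869: 869/1147 × $13,990.05 → $10,599.26
Total COGS = $2,578.95 + $10,599.26 = $13,178.21
Ending inventory (cost pool remaining) = $3,390.79

Ending inventory = $3,390.79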